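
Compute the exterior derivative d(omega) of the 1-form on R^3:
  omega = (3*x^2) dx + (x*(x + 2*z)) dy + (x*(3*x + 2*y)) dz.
d(omega) = (2*x + 2*z) dx ∧ dy + (6*x + 2*y) dx ∧ dz

For a 1-form omega = sum_i f_i dx_i, the exterior derivative is
  d(omega) = sum_{i < j} (∂f_j/∂x_i - ∂f_i/∂x_j) dx_i ∧ dx_j.
  coefficient of dx ∧ dy: ∂f_2/∂x - ∂f_1/∂y = ∂(x*(x + 2*z))/∂x - ∂(3*x^2)/∂y = 2*x + 2*z
  coefficient of dx ∧ dz: ∂f_3/∂x - ∂f_1/∂z = ∂(x*(3*x + 2*y))/∂x - ∂(3*x^2)/∂z = 6*x + 2*y
Assembling: d(omega) = (2*x + 2*z) dx ∧ dy + (6*x + 2*y) dx ∧ dz.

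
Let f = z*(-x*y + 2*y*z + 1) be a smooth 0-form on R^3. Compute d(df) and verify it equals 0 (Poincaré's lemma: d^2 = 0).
d(df) = 0

Step 1: df = sum_i (∂f/∂x_i) dx_i = (-y*z) dx + (z*(-x + 2*z)) dy + (-x*y + 4*y*z + 1) dz.
Step 2: Apply d again. Using the 1-form formula, the coefficient of dx ∧ dy in d(df) is ∂^2 f/∂x ∂y - ∂^2 f/∂y ∂x = (-z) - (-z) = 0 (equality of mixed partials for smooth f).
Similarly for dx ∧ dz and dy ∧ dz — all coefficients vanish. So d(df) = 0.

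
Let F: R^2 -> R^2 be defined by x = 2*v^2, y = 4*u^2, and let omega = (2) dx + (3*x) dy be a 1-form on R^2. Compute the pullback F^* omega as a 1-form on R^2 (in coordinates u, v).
F^* omega = (48*u*v^2) du + (8*v) dv

Using F^*(f dg) = (f ∘ F) d(g ∘ F), substitute each coordinate x_i by F_i(u, v) in f_i, and replace dx_i by d F_i = (∂F_i/∂u) du + (∂F_i/∂v) dv.
  For the x component: f_1(F) = 2; d F_1 = (0) du + (4*v) dv
  For the y component: f_2(F) = 6*v^2; d F_2 = (8*u) du + (0) dv
Combining and collecting du, dv coefficients:
  coeff of du: 48*u*v^2
  coeff of dv: 8*v
F^* omega = (48*u*v^2) du + (8*v) dv.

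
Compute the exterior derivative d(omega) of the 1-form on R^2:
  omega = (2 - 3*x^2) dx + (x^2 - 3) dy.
d(omega) = (2*x) dx ∧ dy

For a 1-form omega = sum_i f_i dx_i, the exterior derivative is
  d(omega) = sum_{i < j} (∂f_j/∂x_i - ∂f_i/∂x_j) dx_i ∧ dx_j.
  coefficient of dx ∧ dy: ∂f_2/∂x - ∂f_1/∂y = ∂(x^2 - 3)/∂x - ∂(2 - 3*x^2)/∂y = 2*x
Assembling: d(omega) = (2*x) dx ∧ dy.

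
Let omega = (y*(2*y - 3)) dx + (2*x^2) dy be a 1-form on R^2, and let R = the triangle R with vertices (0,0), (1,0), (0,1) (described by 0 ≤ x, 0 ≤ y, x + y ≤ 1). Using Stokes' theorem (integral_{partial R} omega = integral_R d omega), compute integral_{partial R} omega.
integral_(partial R) omega = 3/2

Stokes: integral_partial_R omega = integral_R d omega with d omega = (∂Q/∂x - ∂P/∂y) dx ∧ dy.
  ∂Q/∂x = 4*x
  ∂P/∂y = 4*y - 3
  integrand = ∂Q/∂x - ∂P/∂y = 4*x - 4*y + 3.
Integrating over R: integral_0^1 integral_0^{1-x} (4*x - 4*y + 3) dy dx = 3/2.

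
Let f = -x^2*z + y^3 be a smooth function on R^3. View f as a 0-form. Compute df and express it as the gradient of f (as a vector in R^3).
df = (-2*x*z) dx + (3*y^2) dy + (-x^2) dz; grad f = (-2*x*z, 3*y^2, -x^2)

For a 0-form f, d f = (∂f/∂x) dx + (∂f/∂y) dy + (∂f/∂z) dz. The components of the vector representation are exactly the entries of grad f in Cartesian coordinates:
  ∂f/∂x = -2*x*z
  ∂f/∂y = 3*y^2
  ∂f/∂z = -x^2.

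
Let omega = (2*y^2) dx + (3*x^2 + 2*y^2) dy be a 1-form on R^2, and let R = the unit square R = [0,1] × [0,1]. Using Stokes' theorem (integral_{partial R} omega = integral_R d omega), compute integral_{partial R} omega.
integral_(partial R) omega = 1

Stokes: integral_partial_R omega = integral_R d omega with d omega = (∂Q/∂x - ∂P/∂y) dx ∧ dy.
  ∂Q/∂x = 6*x
  ∂P/∂y = 4*y
  integrand = ∂Q/∂x - ∂P/∂y = 6*x - 4*y.
Integrating over R: integral_0^1 integral_0^1 (6*x - 4*y) dx dy = 1.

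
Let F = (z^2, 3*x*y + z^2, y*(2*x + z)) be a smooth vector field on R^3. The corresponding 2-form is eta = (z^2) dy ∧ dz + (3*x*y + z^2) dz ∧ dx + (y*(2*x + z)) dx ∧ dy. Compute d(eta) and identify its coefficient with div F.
d(eta) = (3*x + y) dx ∧ dy ∧ dz; div F = 3*x + y

For a 2-form in R^3 of the form above, applying d gives a 3-form with coefficient ∂P/∂x + ∂Q/∂y + ∂R/∂z:
  ∂P/∂x = 0
  ∂Q/∂y = 3*x
  ∂R/∂z = y
Sum = 3*x + y, which is exactly div F.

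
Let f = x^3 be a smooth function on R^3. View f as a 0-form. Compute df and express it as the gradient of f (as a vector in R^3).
df = (3*x^2) dx + (0) dy + (0) dz; grad f = (3*x^2, 0, 0)

For a 0-form f, d f = (∂f/∂x) dx + (∂f/∂y) dy + (∂f/∂z) dz. The components of the vector representation are exactly the entries of grad f in Cartesian coordinates:
  ∂f/∂x = 3*x^2
  ∂f/∂y = 0
  ∂f/∂z = 0.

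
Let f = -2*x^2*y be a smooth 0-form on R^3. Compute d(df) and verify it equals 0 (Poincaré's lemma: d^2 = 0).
d(df) = 0

Step 1: df = sum_i (∂f/∂x_i) dx_i = (-4*x*y) dx + (-2*x^2) dy + (0) dz.
Step 2: Apply d again. Using the 1-form formula, the coefficient of dx ∧ dy in d(df) is ∂^2 f/∂x ∂y - ∂^2 f/∂y ∂x = (-4*x) - (-4*x) = 0 (equality of mixed partials for smooth f).
Similarly for dx ∧ dz and dy ∧ dz — all coefficients vanish. So d(df) = 0.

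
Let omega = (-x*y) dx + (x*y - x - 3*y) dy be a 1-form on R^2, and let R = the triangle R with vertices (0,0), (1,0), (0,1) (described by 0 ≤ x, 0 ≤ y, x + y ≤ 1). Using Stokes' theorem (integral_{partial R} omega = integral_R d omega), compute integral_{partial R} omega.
integral_(partial R) omega = -1/6

Stokes: integral_partial_R omega = integral_R d omega with d omega = (∂Q/∂x - ∂P/∂y) dx ∧ dy.
  ∂Q/∂x = y - 1
  ∂P/∂y = -x
  integrand = ∂Q/∂x - ∂P/∂y = x + y - 1.
Integrating over R: integral_0^1 integral_0^{1-x} (x + y - 1) dy dx = -1/6.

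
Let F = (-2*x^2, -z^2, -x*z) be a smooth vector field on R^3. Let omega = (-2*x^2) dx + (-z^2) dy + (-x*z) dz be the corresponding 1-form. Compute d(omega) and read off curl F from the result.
d(omega) = (2*z) dy ∧ dz + (z) dz ∧ dx + (0) dx ∧ dy; curl F = (2*z, z, 0)

d omega = sum_{i<j} (∂f_j/∂x_i - ∂f_i/∂x_j) dx_i ∧ dx_j. Under the identification (dy ∧ dz, dz ∧ dx, dx ∧ dy) ↔ (e_x, e_y, e_z), the coefficients are exactly the components of curl F. Compute:
  ∂R/∂y - ∂Q/∂z = (0) - (-2*z) = 2*z
  ∂P/∂z - ∂R/∂x = (0) - (-z) = z
  ∂Q/∂x - ∂P/∂y = (0) - (0) = 0.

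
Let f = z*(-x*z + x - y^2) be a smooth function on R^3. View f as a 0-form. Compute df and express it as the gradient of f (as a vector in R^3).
df = (z*(1 - z)) dx + (-2*y*z) dy + (-2*x*z + x - y^2) dz; grad f = (z*(1 - z), -2*y*z, -2*x*z + x - y^2)

For a 0-form f, d f = (∂f/∂x) dx + (∂f/∂y) dy + (∂f/∂z) dz. The components of the vector representation are exactly the entries of grad f in Cartesian coordinates:
  ∂f/∂x = z*(1 - z)
  ∂f/∂y = -2*y*z
  ∂f/∂z = -2*x*z + x - y^2.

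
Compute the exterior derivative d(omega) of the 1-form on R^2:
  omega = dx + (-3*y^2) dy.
d(omega) = 0

For a 1-form omega = sum_i f_i dx_i, the exterior derivative is
  d(omega) = sum_{i < j} (∂f_j/∂x_i - ∂f_i/∂x_j) dx_i ∧ dx_j.

Assembling: d(omega) = 0.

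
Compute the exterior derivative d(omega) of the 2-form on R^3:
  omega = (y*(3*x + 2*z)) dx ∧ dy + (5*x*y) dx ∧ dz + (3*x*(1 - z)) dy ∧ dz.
d(omega) = (-5*x + 2*y - 3*z + 3) dx ∧ dy ∧ dz

For a 2-form omega = sum_{i<j} g_{ij} dx_i ∧ dx_j, the exterior derivative is
  d(omega) = sum_{i<j} d(g_{ij}) ∧ dx_i ∧ dx_j = sum_{i<j, k} (∂g_{ij}/∂x_k) dx_k ∧ dx_i ∧ dx_j.
Expand each term, using dx_k ∧ dx_i ∧ dx_j = sgn(permutation) dx_{(a)} ∧ dx_{(b)} ∧ dx_{(c)} with (a < b < c) sorted:
  d(y*(3*x + 2*z)) includes (∂/∂z)(y*(3*x + 2*z)) dz = (2*y) dz, which multiplied by dx ∧ dy gives (2*y) dx ∧ dy ∧ dz
  d(5*x*y) includes (∂/∂y)(5*x*y) dy = (5*x) dy, which multiplied by dx ∧ dz gives (-5*x) dx ∧ dy ∧ dz
  d(3*x*(1 - z)) includes (∂/∂x)(3*x*(1 - z)) dx = (3 - 3*z) dx, which multiplied by dy ∧ dz gives (3 - 3*z) dx ∧ dy ∧ dz
Collecting like 3-forms: d(omega) = (-5*x + 2*y - 3*z + 3) dx ∧ dy ∧ dz.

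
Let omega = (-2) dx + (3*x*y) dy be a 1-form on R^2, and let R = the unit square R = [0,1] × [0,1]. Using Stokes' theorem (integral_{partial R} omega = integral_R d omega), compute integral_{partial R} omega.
integral_(partial R) omega = 3/2

Stokes: integral_partial_R omega = integral_R d omega with d omega = (∂Q/∂x - ∂P/∂y) dx ∧ dy.
  ∂Q/∂x = 3*y
  ∂P/∂y = 0
  integrand = ∂Q/∂x - ∂P/∂y = 3*y.
Integrating over R: integral_0^1 integral_0^1 (3*y) dx dy = 3/2.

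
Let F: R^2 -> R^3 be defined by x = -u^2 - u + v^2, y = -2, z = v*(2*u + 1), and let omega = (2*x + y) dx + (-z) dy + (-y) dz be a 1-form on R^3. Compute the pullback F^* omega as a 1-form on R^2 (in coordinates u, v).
F^* omega = (4*u^3 + 6*u^2 - 4*u*v^2 + 6*u - 2*v^2 + 4*v + 2) du + (-4*u^2*v - 4*u*v + 4*u + 4*v^3 - 4*v + 2) dv

Using F^*(f dg) = (f ∘ F) d(g ∘ F), substitute each coordinate x_i by F_i(u, v) in f_i, and replace dx_i by d F_i = (∂F_i/∂u) du + (∂F_i/∂v) dv.
  For the x component: f_1(F) = -2*u^2 - 2*u + 2*v^2 - 2; d F_1 = (-2*u - 1) du + (2*v) dv
  For the y component: f_2(F) = v*(-2*u - 1); d F_2 = (0) du + (0) dv
  For the z component: f_3(F) = 2; d F_3 = (2*v) du + (2*u + 1) dv
Combining and collecting du, dv coefficients:
  coeff of du: 4*u^3 + 6*u^2 - 4*u*v^2 + 6*u - 2*v^2 + 4*v + 2
  coeff of dv: -4*u^2*v - 4*u*v + 4*u + 4*v^3 - 4*v + 2
F^* omega = (4*u^3 + 6*u^2 - 4*u*v^2 + 6*u - 2*v^2 + 4*v + 2) du + (-4*u^2*v - 4*u*v + 4*u + 4*v^3 - 4*v + 2) dv.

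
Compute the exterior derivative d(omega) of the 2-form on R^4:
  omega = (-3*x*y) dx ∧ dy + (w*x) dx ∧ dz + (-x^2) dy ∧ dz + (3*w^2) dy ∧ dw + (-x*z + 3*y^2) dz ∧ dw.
d(omega) = (x - z) dx ∧ dz ∧ dw + (-2*x) dx ∧ dy ∧ dz + (6*y) dy ∧ dz ∧ dw

For a 2-form omega = sum_{i<j} g_{ij} dx_i ∧ dx_j, the exterior derivative is
  d(omega) = sum_{i<j} d(g_{ij}) ∧ dx_i ∧ dx_j = sum_{i<j, k} (∂g_{ij}/∂x_k) dx_k ∧ dx_i ∧ dx_j.
Expand each term, using dx_k ∧ dx_i ∧ dx_j = sgn(permutation) dx_{(a)} ∧ dx_{(b)} ∧ dx_{(c)} with (a < b < c) sorted:
  d(w*x) includes (∂/∂w)(w*x) dw = (x) dw, which multiplied by dx ∧ dz gives (x) dx ∧ dz ∧ dw
  d(-x^2) includes (∂/∂x)(-x^2) dx = (-2*x) dx, which multiplied by dy ∧ dz gives (-2*x) dx ∧ dy ∧ dz
  d(-x*z + 3*y^2) includes (∂/∂x)(-x*z + 3*y^2) dx = (-z) dx, which multiplied by dz ∧ dw gives (-z) dx ∧ dz ∧ dw
  d(-x*z + 3*y^2) includes (∂/∂y)(-x*z + 3*y^2) dy = (6*y) dy, which multiplied by dz ∧ dw gives (6*y) dy ∧ dz ∧ dw
Collecting like 3-forms: d(omega) = (x - z) dx ∧ dz ∧ dw + (-2*x) dx ∧ dy ∧ dz + (6*y) dy ∧ dz ∧ dw.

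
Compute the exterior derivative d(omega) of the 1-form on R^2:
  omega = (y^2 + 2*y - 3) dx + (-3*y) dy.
d(omega) = (-2*y - 2) dx ∧ dy

For a 1-form omega = sum_i f_i dx_i, the exterior derivative is
  d(omega) = sum_{i < j} (∂f_j/∂x_i - ∂f_i/∂x_j) dx_i ∧ dx_j.
  coefficient of dx ∧ dy: ∂f_2/∂x - ∂f_1/∂y = ∂(-3*y)/∂x - ∂(y^2 + 2*y - 3)/∂y = -2*y - 2
Assembling: d(omega) = (-2*y - 2) dx ∧ dy.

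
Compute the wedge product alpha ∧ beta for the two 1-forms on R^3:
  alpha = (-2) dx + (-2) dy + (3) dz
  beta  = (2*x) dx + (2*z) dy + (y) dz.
alpha ∧ beta = (4*x - 4*z) dx ∧ dy + (-6*x - 2*y) dx ∧ dz + (-2*y - 6*z) dy ∧ dz

Distribute the wedge, using dx_i ∧ dx_j = -dx_j ∧ dx_i and dx_i ∧ dx_i = 0. For each pair (i, j) with i < j, the coefficient of dx_i ∧ dx_j in alpha ∧ beta is (alpha_i * beta_j - alpha_j * beta_i). Collecting: alpha ∧ beta = (4*x - 4*z) dx ∧ dy + (-6*x - 2*y) dx ∧ dz + (-2*y - 6*z) dy ∧ dz.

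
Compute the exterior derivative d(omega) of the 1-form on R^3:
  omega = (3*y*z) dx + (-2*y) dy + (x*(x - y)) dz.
d(omega) = (-3*z) dx ∧ dy + (2*x - 4*y) dx ∧ dz + (-x) dy ∧ dz

For a 1-form omega = sum_i f_i dx_i, the exterior derivative is
  d(omega) = sum_{i < j} (∂f_j/∂x_i - ∂f_i/∂x_j) dx_i ∧ dx_j.
  coefficient of dx ∧ dy: ∂f_2/∂x - ∂f_1/∂y = ∂(-2*y)/∂x - ∂(3*y*z)/∂y = -3*z
  coefficient of dx ∧ dz: ∂f_3/∂x - ∂f_1/∂z = ∂(x*(x - y))/∂x - ∂(3*y*z)/∂z = 2*x - 4*y
  coefficient of dy ∧ dz: ∂f_3/∂y - ∂f_2/∂z = ∂(x*(x - y))/∂y - ∂(-2*y)/∂z = -x
Assembling: d(omega) = (-3*z) dx ∧ dy + (2*x - 4*y) dx ∧ dz + (-x) dy ∧ dz.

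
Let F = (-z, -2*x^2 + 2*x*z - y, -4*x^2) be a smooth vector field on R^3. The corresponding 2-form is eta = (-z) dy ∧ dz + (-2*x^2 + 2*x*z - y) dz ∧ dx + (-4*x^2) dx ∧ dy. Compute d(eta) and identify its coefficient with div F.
d(eta) = (-1) dx ∧ dy ∧ dz; div F = -1

For a 2-form in R^3 of the form above, applying d gives a 3-form with coefficient ∂P/∂x + ∂Q/∂y + ∂R/∂z:
  ∂P/∂x = 0
  ∂Q/∂y = -1
  ∂R/∂z = 0
Sum = -1, which is exactly div F.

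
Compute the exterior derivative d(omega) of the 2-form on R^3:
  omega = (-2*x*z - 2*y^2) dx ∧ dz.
d(omega) = (4*y) dx ∧ dy ∧ dz

For a 2-form omega = sum_{i<j} g_{ij} dx_i ∧ dx_j, the exterior derivative is
  d(omega) = sum_{i<j} d(g_{ij}) ∧ dx_i ∧ dx_j = sum_{i<j, k} (∂g_{ij}/∂x_k) dx_k ∧ dx_i ∧ dx_j.
Expand each term, using dx_k ∧ dx_i ∧ dx_j = sgn(permutation) dx_{(a)} ∧ dx_{(b)} ∧ dx_{(c)} with (a < b < c) sorted:
  d(-2*x*z - 2*y^2) includes (∂/∂y)(-2*x*z - 2*y^2) dy = (-4*y) dy, which multiplied by dx ∧ dz gives (4*y) dx ∧ dy ∧ dz
Collecting like 3-forms: d(omega) = (4*y) dx ∧ dy ∧ dz.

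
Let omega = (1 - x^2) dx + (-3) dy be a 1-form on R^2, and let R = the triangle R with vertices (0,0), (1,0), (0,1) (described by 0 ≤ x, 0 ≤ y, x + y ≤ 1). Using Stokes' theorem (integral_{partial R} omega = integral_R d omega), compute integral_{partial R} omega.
integral_(partial R) omega = 0

Stokes: integral_partial_R omega = integral_R d omega with d omega = (∂Q/∂x - ∂P/∂y) dx ∧ dy.
  ∂Q/∂x = 0
  ∂P/∂y = 0
  integrand = ∂Q/∂x - ∂P/∂y = 0.
Integrating over R: integral_0^1 integral_0^{1-x} (0) dy dx = 0.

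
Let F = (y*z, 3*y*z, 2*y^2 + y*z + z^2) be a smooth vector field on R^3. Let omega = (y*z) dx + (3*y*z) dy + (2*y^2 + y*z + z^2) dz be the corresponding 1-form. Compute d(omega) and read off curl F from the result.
d(omega) = (y + z) dy ∧ dz + (y) dz ∧ dx + (-z) dx ∧ dy; curl F = (y + z, y, -z)

d omega = sum_{i<j} (∂f_j/∂x_i - ∂f_i/∂x_j) dx_i ∧ dx_j. Under the identification (dy ∧ dz, dz ∧ dx, dx ∧ dy) ↔ (e_x, e_y, e_z), the coefficients are exactly the components of curl F. Compute:
  ∂R/∂y - ∂Q/∂z = (4*y + z) - (3*y) = y + z
  ∂P/∂z - ∂R/∂x = (y) - (0) = y
  ∂Q/∂x - ∂P/∂y = (0) - (z) = -z.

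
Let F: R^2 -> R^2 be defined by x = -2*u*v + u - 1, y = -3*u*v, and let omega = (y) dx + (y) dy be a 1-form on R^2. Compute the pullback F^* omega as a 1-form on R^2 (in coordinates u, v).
F^* omega = (3*u*v*(5*v - 1)) du + (15*u^2*v) dv

Using F^*(f dg) = (f ∘ F) d(g ∘ F), substitute each coordinate x_i by F_i(u, v) in f_i, and replace dx_i by d F_i = (∂F_i/∂u) du + (∂F_i/∂v) dv.
  For the x component: f_1(F) = -3*u*v; d F_1 = (1 - 2*v) du + (-2*u) dv
  For the y component: f_2(F) = -3*u*v; d F_2 = (-3*v) du + (-3*u) dv
Combining and collecting du, dv coefficients:
  coeff of du: 3*u*v*(5*v - 1)
  coeff of dv: 15*u^2*v
F^* omega = (3*u*v*(5*v - 1)) du + (15*u^2*v) dv.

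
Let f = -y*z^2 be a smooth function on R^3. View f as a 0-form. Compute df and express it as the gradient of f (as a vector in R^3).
df = (0) dx + (-z^2) dy + (-2*y*z) dz; grad f = (0, -z^2, -2*y*z)

For a 0-form f, d f = (∂f/∂x) dx + (∂f/∂y) dy + (∂f/∂z) dz. The components of the vector representation are exactly the entries of grad f in Cartesian coordinates:
  ∂f/∂x = 0
  ∂f/∂y = -z^2
  ∂f/∂z = -2*y*z.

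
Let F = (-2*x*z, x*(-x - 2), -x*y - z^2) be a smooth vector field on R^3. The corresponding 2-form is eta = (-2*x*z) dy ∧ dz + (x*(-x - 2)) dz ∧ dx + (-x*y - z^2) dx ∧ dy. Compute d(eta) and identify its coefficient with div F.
d(eta) = (-4*z) dx ∧ dy ∧ dz; div F = -4*z

For a 2-form in R^3 of the form above, applying d gives a 3-form with coefficient ∂P/∂x + ∂Q/∂y + ∂R/∂z:
  ∂P/∂x = -2*z
  ∂Q/∂y = 0
  ∂R/∂z = -2*z
Sum = -4*z, which is exactly div F.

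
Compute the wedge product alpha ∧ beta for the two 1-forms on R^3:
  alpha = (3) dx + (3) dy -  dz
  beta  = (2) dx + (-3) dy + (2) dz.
alpha ∧ beta = (-15) dx ∧ dy + (8) dx ∧ dz + (3) dy ∧ dz

Distribute the wedge, using dx_i ∧ dx_j = -dx_j ∧ dx_i and dx_i ∧ dx_i = 0. For each pair (i, j) with i < j, the coefficient of dx_i ∧ dx_j in alpha ∧ beta is (alpha_i * beta_j - alpha_j * beta_i). Collecting: alpha ∧ beta = (-15) dx ∧ dy + (8) dx ∧ dz + (3) dy ∧ dz.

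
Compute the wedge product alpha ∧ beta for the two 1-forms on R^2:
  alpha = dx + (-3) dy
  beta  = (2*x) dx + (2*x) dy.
alpha ∧ beta = (8*x) dx ∧ dy

Distribute the wedge, using dx_i ∧ dx_j = -dx_j ∧ dx_i and dx_i ∧ dx_i = 0. For each pair (i, j) with i < j, the coefficient of dx_i ∧ dx_j in alpha ∧ beta is (alpha_i * beta_j - alpha_j * beta_i). Collecting: alpha ∧ beta = (8*x) dx ∧ dy.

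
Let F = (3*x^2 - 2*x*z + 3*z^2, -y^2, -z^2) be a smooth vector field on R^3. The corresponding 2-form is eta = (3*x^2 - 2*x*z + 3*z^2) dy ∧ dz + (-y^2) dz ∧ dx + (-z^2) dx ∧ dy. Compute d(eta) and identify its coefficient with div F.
d(eta) = (6*x - 2*y - 4*z) dx ∧ dy ∧ dz; div F = 6*x - 2*y - 4*z

For a 2-form in R^3 of the form above, applying d gives a 3-form with coefficient ∂P/∂x + ∂Q/∂y + ∂R/∂z:
  ∂P/∂x = 6*x - 2*z
  ∂Q/∂y = -2*y
  ∂R/∂z = -2*z
Sum = 6*x - 2*y - 4*z, which is exactly div F.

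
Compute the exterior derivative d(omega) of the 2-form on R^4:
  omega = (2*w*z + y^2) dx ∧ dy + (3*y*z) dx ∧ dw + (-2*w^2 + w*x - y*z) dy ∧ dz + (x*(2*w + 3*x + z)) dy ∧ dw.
d(omega) = (3*w) dx ∧ dy ∧ dz + (2*w + 6*x) dx ∧ dy ∧ dw + (-3*y) dx ∧ dz ∧ dw + (-4*w) dy ∧ dz ∧ dw

For a 2-form omega = sum_{i<j} g_{ij} dx_i ∧ dx_j, the exterior derivative is
  d(omega) = sum_{i<j} d(g_{ij}) ∧ dx_i ∧ dx_j = sum_{i<j, k} (∂g_{ij}/∂x_k) dx_k ∧ dx_i ∧ dx_j.
Expand each term, using dx_k ∧ dx_i ∧ dx_j = sgn(permutation) dx_{(a)} ∧ dx_{(b)} ∧ dx_{(c)} with (a < b < c) sorted:
  d(2*w*z + y^2) includes (∂/∂z)(2*w*z + y^2) dz = (2*w) dz, which multiplied by dx ∧ dy gives (2*w) dx ∧ dy ∧ dz
  d(2*w*z + y^2) includes (∂/∂w)(2*w*z + y^2) dw = (2*z) dw, which multiplied by dx ∧ dy gives (2*z) dx ∧ dy ∧ dw
  d(3*y*z) includes (∂/∂y)(3*y*z) dy = (3*z) dy, which multiplied by dx ∧ dw gives (-3*z) dx ∧ dy ∧ dw
  d(3*y*z) includes (∂/∂z)(3*y*z) dz = (3*y) dz, which multiplied by dx ∧ dw gives (-3*y) dx ∧ dz ∧ dw
  d(-2*w^2 + w*x - y*z) includes (∂/∂x)(-2*w^2 + w*x - y*z) dx = (w) dx, which multiplied by dy ∧ dz gives (w) dx ∧ dy ∧ dz
  d(-2*w^2 + w*x - y*z) includes (∂/∂w)(-2*w^2 + w*x - y*z) dw = (-4*w + x) dw, which multiplied by dy ∧ dz gives (-4*w + x) dy ∧ dz ∧ dw
  d(x*(2*w + 3*x + z)) includes (∂/∂x)(x*(2*w + 3*x + z)) dx = (2*w + 6*x + z) dx, which multiplied by dy ∧ dw gives (2*w + 6*x + z) dx ∧ dy ∧ dw
  d(x*(2*w + 3*x + z)) includes (∂/∂z)(x*(2*w + 3*x + z)) dz = (x) dz, which multiplied by dy ∧ dw gives (-x) dy ∧ dz ∧ dw
Collecting like 3-forms: d(omega) = (3*w) dx ∧ dy ∧ dz + (2*w + 6*x) dx ∧ dy ∧ dw + (-3*y) dx ∧ dz ∧ dw + (-4*w) dy ∧ dz ∧ dw.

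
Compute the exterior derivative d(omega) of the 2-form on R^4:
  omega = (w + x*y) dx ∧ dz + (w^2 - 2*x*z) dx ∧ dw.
d(omega) = (-x) dx ∧ dy ∧ dz + (2*x + 1) dx ∧ dz ∧ dw

For a 2-form omega = sum_{i<j} g_{ij} dx_i ∧ dx_j, the exterior derivative is
  d(omega) = sum_{i<j} d(g_{ij}) ∧ dx_i ∧ dx_j = sum_{i<j, k} (∂g_{ij}/∂x_k) dx_k ∧ dx_i ∧ dx_j.
Expand each term, using dx_k ∧ dx_i ∧ dx_j = sgn(permutation) dx_{(a)} ∧ dx_{(b)} ∧ dx_{(c)} with (a < b < c) sorted:
  d(w + x*y) includes (∂/∂y)(w + x*y) dy = (x) dy, which multiplied by dx ∧ dz gives (-x) dx ∧ dy ∧ dz
  d(w + x*y) includes (∂/∂w)(w + x*y) dw = (1) dw, which multiplied by dx ∧ dz gives (1) dx ∧ dz ∧ dw
  d(w^2 - 2*x*z) includes (∂/∂z)(w^2 - 2*x*z) dz = (-2*x) dz, which multiplied by dx ∧ dw gives (2*x) dx ∧ dz ∧ dw
Collecting like 3-forms: d(omega) = (-x) dx ∧ dy ∧ dz + (2*x + 1) dx ∧ dz ∧ dw.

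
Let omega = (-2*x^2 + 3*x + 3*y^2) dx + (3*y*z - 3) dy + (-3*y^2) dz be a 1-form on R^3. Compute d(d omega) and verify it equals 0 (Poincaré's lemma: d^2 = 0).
d(d omega) = 0

Step 1: d omega = sum_{i<j} (∂f_j/∂x_i - ∂f_i/∂x_j) dx_i ∧ dx_j:
  coeff of dx ∧ dy: -6*y
  coeff of dx ∧ dz: 0
  coeff of dy ∧ dz: -9*y
Step 2: Apply d again to each 2-form coefficient. The only possible 3-form in R^3 is dx ∧ dy ∧ dz, with coefficient
  ∂(coeff of dy∧dz)/∂x - ∂(coeff of dx∧dz)/∂y + ∂(coeff of dx∧dy)/∂z
  = ∂/∂x (-9*y) - ∂/∂y (0) + ∂/∂z (-6*y).
Each of these terms simplifies to sums of mixed partials that cancel in pairs. The result is 0 (by equality of mixed partials for smooth functions — Schwarz / Clairaut).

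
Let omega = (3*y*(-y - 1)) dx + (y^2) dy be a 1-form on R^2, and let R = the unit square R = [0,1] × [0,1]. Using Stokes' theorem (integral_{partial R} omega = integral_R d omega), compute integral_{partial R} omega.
integral_(partial R) omega = 6

Stokes: integral_partial_R omega = integral_R d omega with d omega = (∂Q/∂x - ∂P/∂y) dx ∧ dy.
  ∂Q/∂x = 0
  ∂P/∂y = -6*y - 3
  integrand = ∂Q/∂x - ∂P/∂y = 6*y + 3.
Integrating over R: integral_0^1 integral_0^1 (6*y + 3) dx dy = 6.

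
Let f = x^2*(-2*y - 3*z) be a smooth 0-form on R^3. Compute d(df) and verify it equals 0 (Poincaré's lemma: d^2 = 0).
d(df) = 0

Step 1: df = sum_i (∂f/∂x_i) dx_i = (2*x*(-2*y - 3*z)) dx + (-2*x^2) dy + (-3*x^2) dz.
Step 2: Apply d again. Using the 1-form formula, the coefficient of dx ∧ dy in d(df) is ∂^2 f/∂x ∂y - ∂^2 f/∂y ∂x = (-4*x) - (-4*x) = 0 (equality of mixed partials for smooth f).
Similarly for dx ∧ dz and dy ∧ dz — all coefficients vanish. So d(df) = 0.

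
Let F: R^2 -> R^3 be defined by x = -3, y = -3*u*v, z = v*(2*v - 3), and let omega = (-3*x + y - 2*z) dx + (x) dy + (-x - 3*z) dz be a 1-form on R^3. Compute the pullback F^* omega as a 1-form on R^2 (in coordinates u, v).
F^* omega = (9*v) du + (9*u - 24*v^3 + 54*v^2 - 15*v - 9) dv

Using F^*(f dg) = (f ∘ F) d(g ∘ F), substitute each coordinate x_i by F_i(u, v) in f_i, and replace dx_i by d F_i = (∂F_i/∂u) du + (∂F_i/∂v) dv.
  For the x component: f_1(F) = -3*u*v - 4*v^2 + 6*v + 9; d F_1 = (0) du + (0) dv
  For the y component: f_2(F) = -3; d F_2 = (-3*v) du + (-3*u) dv
  For the z component: f_3(F) = -6*v^2 + 9*v + 3; d F_3 = (0) du + (4*v - 3) dv
Combining and collecting du, dv coefficients:
  coeff of du: 9*v
  coeff of dv: 9*u - 24*v^3 + 54*v^2 - 15*v - 9
F^* omega = (9*v) du + (9*u - 24*v^3 + 54*v^2 - 15*v - 9) dv.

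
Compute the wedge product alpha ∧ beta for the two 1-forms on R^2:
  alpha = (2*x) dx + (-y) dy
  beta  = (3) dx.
alpha ∧ beta = (3*y) dx ∧ dy

Distribute the wedge, using dx_i ∧ dx_j = -dx_j ∧ dx_i and dx_i ∧ dx_i = 0. For each pair (i, j) with i < j, the coefficient of dx_i ∧ dx_j in alpha ∧ beta is (alpha_i * beta_j - alpha_j * beta_i). Collecting: alpha ∧ beta = (3*y) dx ∧ dy.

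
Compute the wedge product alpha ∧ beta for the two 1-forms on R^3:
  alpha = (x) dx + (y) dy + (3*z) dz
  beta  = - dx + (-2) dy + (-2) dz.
alpha ∧ beta = (-2*x + y) dx ∧ dy + (-2*x + 3*z) dx ∧ dz + (-2*y + 6*z) dy ∧ dz

Distribute the wedge, using dx_i ∧ dx_j = -dx_j ∧ dx_i and dx_i ∧ dx_i = 0. For each pair (i, j) with i < j, the coefficient of dx_i ∧ dx_j in alpha ∧ beta is (alpha_i * beta_j - alpha_j * beta_i). Collecting: alpha ∧ beta = (-2*x + y) dx ∧ dy + (-2*x + 3*z) dx ∧ dz + (-2*y + 6*z) dy ∧ dz.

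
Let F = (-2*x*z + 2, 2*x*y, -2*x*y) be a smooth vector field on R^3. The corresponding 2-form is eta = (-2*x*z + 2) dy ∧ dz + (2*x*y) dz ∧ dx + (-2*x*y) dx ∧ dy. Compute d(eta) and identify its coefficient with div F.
d(eta) = (2*x - 2*z) dx ∧ dy ∧ dz; div F = 2*x - 2*z

For a 2-form in R^3 of the form above, applying d gives a 3-form with coefficient ∂P/∂x + ∂Q/∂y + ∂R/∂z:
  ∂P/∂x = -2*z
  ∂Q/∂y = 2*x
  ∂R/∂z = 0
Sum = 2*x - 2*z, which is exactly div F.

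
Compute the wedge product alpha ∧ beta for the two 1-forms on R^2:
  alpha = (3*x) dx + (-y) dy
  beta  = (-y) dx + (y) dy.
alpha ∧ beta = (y*(3*x - y)) dx ∧ dy

Distribute the wedge, using dx_i ∧ dx_j = -dx_j ∧ dx_i and dx_i ∧ dx_i = 0. For each pair (i, j) with i < j, the coefficient of dx_i ∧ dx_j in alpha ∧ beta is (alpha_i * beta_j - alpha_j * beta_i). Collecting: alpha ∧ beta = (y*(3*x - y)) dx ∧ dy.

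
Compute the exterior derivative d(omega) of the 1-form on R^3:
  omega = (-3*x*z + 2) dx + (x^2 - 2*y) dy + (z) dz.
d(omega) = (2*x) dx ∧ dy + (3*x) dx ∧ dz

For a 1-form omega = sum_i f_i dx_i, the exterior derivative is
  d(omega) = sum_{i < j} (∂f_j/∂x_i - ∂f_i/∂x_j) dx_i ∧ dx_j.
  coefficient of dx ∧ dy: ∂f_2/∂x - ∂f_1/∂y = ∂(x^2 - 2*y)/∂x - ∂(-3*x*z + 2)/∂y = 2*x
  coefficient of dx ∧ dz: ∂f_3/∂x - ∂f_1/∂z = ∂(z)/∂x - ∂(-3*x*z + 2)/∂z = 3*x
Assembling: d(omega) = (2*x) dx ∧ dy + (3*x) dx ∧ dz.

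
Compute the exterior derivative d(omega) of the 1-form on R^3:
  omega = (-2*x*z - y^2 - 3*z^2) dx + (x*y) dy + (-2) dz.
d(omega) = (3*y) dx ∧ dy + (2*x + 6*z) dx ∧ dz

For a 1-form omega = sum_i f_i dx_i, the exterior derivative is
  d(omega) = sum_{i < j} (∂f_j/∂x_i - ∂f_i/∂x_j) dx_i ∧ dx_j.
  coefficient of dx ∧ dy: ∂f_2/∂x - ∂f_1/∂y = ∂(x*y)/∂x - ∂(-2*x*z - y^2 - 3*z^2)/∂y = 3*y
  coefficient of dx ∧ dz: ∂f_3/∂x - ∂f_1/∂z = ∂(-2)/∂x - ∂(-2*x*z - y^2 - 3*z^2)/∂z = 2*x + 6*z
Assembling: d(omega) = (3*y) dx ∧ dy + (2*x + 6*z) dx ∧ dz.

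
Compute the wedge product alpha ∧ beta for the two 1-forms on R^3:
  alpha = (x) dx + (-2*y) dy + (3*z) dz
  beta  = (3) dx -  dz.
alpha ∧ beta = (-x - 9*z) dx ∧ dz + (6*y) dx ∧ dy + (2*y) dy ∧ dz

Distribute the wedge, using dx_i ∧ dx_j = -dx_j ∧ dx_i and dx_i ∧ dx_i = 0. For each pair (i, j) with i < j, the coefficient of dx_i ∧ dx_j in alpha ∧ beta is (alpha_i * beta_j - alpha_j * beta_i). Collecting: alpha ∧ beta = (-x - 9*z) dx ∧ dz + (6*y) dx ∧ dy + (2*y) dy ∧ dz.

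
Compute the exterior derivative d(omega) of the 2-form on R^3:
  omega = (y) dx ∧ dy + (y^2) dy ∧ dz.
d(omega) = 0

For a 2-form omega = sum_{i<j} g_{ij} dx_i ∧ dx_j, the exterior derivative is
  d(omega) = sum_{i<j} d(g_{ij}) ∧ dx_i ∧ dx_j = sum_{i<j, k} (∂g_{ij}/∂x_k) dx_k ∧ dx_i ∧ dx_j.
Expand each term, using dx_k ∧ dx_i ∧ dx_j = sgn(permutation) dx_{(a)} ∧ dx_{(b)} ∧ dx_{(c)} with (a < b < c) sorted:

Collecting like 3-forms: d(omega) = 0.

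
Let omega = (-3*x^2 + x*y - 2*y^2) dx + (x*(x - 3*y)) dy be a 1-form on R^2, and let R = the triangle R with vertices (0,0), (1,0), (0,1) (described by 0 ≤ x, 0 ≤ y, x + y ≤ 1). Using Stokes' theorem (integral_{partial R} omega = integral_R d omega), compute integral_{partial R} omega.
integral_(partial R) omega = 1/3

Stokes: integral_partial_R omega = integral_R d omega with d omega = (∂Q/∂x - ∂P/∂y) dx ∧ dy.
  ∂Q/∂x = 2*x - 3*y
  ∂P/∂y = x - 4*y
  integrand = ∂Q/∂x - ∂P/∂y = x + y.
Integrating over R: integral_0^1 integral_0^{1-x} (x + y) dy dx = 1/3.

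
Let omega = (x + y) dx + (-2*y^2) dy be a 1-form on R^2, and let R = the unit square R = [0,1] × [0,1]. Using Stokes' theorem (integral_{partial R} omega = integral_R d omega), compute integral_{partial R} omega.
integral_(partial R) omega = -1

Stokes: integral_partial_R omega = integral_R d omega with d omega = (∂Q/∂x - ∂P/∂y) dx ∧ dy.
  ∂Q/∂x = 0
  ∂P/∂y = 1
  integrand = ∂Q/∂x - ∂P/∂y = -1.
Integrating over R: integral_0^1 integral_0^1 (-1) dx dy = -1.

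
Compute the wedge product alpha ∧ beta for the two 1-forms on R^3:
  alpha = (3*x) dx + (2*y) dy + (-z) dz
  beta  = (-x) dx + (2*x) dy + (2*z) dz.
alpha ∧ beta = (2*x*(3*x + y)) dx ∧ dy + (5*x*z) dx ∧ dz + (2*z*(x + 2*y)) dy ∧ dz

Distribute the wedge, using dx_i ∧ dx_j = -dx_j ∧ dx_i and dx_i ∧ dx_i = 0. For each pair (i, j) with i < j, the coefficient of dx_i ∧ dx_j in alpha ∧ beta is (alpha_i * beta_j - alpha_j * beta_i). Collecting: alpha ∧ beta = (2*x*(3*x + y)) dx ∧ dy + (5*x*z) dx ∧ dz + (2*z*(x + 2*y)) dy ∧ dz.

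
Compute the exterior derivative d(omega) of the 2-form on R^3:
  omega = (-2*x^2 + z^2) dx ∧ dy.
d(omega) = (2*z) dx ∧ dy ∧ dz

For a 2-form omega = sum_{i<j} g_{ij} dx_i ∧ dx_j, the exterior derivative is
  d(omega) = sum_{i<j} d(g_{ij}) ∧ dx_i ∧ dx_j = sum_{i<j, k} (∂g_{ij}/∂x_k) dx_k ∧ dx_i ∧ dx_j.
Expand each term, using dx_k ∧ dx_i ∧ dx_j = sgn(permutation) dx_{(a)} ∧ dx_{(b)} ∧ dx_{(c)} with (a < b < c) sorted:
  d(-2*x^2 + z^2) includes (∂/∂z)(-2*x^2 + z^2) dz = (2*z) dz, which multiplied by dx ∧ dy gives (2*z) dx ∧ dy ∧ dz
Collecting like 3-forms: d(omega) = (2*z) dx ∧ dy ∧ dz.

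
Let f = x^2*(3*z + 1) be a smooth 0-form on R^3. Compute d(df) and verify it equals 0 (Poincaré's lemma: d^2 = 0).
d(df) = 0

Step 1: df = sum_i (∂f/∂x_i) dx_i = (2*x*(3*z + 1)) dx + (0) dy + (3*x^2) dz.
Step 2: Apply d again. Using the 1-form formula, the coefficient of dx ∧ dy in d(df) is ∂^2 f/∂x ∂y - ∂^2 f/∂y ∂x = (0) - (0) = 0 (equality of mixed partials for smooth f).
Similarly for dx ∧ dz and dy ∧ dz — all coefficients vanish. So d(df) = 0.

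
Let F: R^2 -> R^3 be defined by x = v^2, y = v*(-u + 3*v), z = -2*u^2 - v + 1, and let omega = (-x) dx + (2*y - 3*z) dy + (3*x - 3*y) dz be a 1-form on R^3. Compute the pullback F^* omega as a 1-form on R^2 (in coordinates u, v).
F^* omega = (v*(-18*u^2 + 26*u*v - 6*v^2 - 3*v + 3)) du + (-6*u^3 + 38*u^2*v - 18*u*v^2 - 6*u*v + 3*u + 34*v^3 + 24*v^2 - 18*v) dv

Using F^*(f dg) = (f ∘ F) d(g ∘ F), substitute each coordinate x_i by F_i(u, v) in f_i, and replace dx_i by d F_i = (∂F_i/∂u) du + (∂F_i/∂v) dv.
  For the x component: f_1(F) = -v^2; d F_1 = (0) du + (2*v) dv
  For the y component: f_2(F) = 6*u^2 - 2*u*v + 6*v^2 + 3*v - 3; d F_2 = (-v) du + (-u + 6*v) dv
  For the z component: f_3(F) = 3*v*(u - 2*v); d F_3 = (-4*u) du + (-1) dv
Combining and collecting du, dv coefficients:
  coeff of du: v*(-18*u^2 + 26*u*v - 6*v^2 - 3*v + 3)
  coeff of dv: -6*u^3 + 38*u^2*v - 18*u*v^2 - 6*u*v + 3*u + 34*v^3 + 24*v^2 - 18*v
F^* omega = (v*(-18*u^2 + 26*u*v - 6*v^2 - 3*v + 3)) du + (-6*u^3 + 38*u^2*v - 18*u*v^2 - 6*u*v + 3*u + 34*v^3 + 24*v^2 - 18*v) dv.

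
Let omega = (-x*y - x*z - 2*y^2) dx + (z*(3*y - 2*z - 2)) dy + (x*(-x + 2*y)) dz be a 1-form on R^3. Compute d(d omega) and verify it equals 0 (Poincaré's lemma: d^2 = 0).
d(d omega) = 0

Step 1: d omega = sum_{i<j} (∂f_j/∂x_i - ∂f_i/∂x_j) dx_i ∧ dx_j:
  coeff of dx ∧ dy: x + 4*y
  coeff of dx ∧ dz: -x + 2*y
  coeff of dy ∧ dz: 2*x - 3*y + 4*z + 2
Step 2: Apply d again to each 2-form coefficient. The only possible 3-form in R^3 is dx ∧ dy ∧ dz, with coefficient
  ∂(coeff of dy∧dz)/∂x - ∂(coeff of dx∧dz)/∂y + ∂(coeff of dx∧dy)/∂z
  = ∂/∂x (2*x - 3*y + 4*z + 2) - ∂/∂y (-x + 2*y) + ∂/∂z (x + 4*y).
Each of these terms simplifies to sums of mixed partials that cancel in pairs. The result is 0 (by equality of mixed partials for smooth functions — Schwarz / Clairaut).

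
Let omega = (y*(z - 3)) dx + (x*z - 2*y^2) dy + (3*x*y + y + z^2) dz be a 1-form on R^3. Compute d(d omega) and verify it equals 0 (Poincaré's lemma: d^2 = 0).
d(d omega) = 0

Step 1: d omega = sum_{i<j} (∂f_j/∂x_i - ∂f_i/∂x_j) dx_i ∧ dx_j:
  coeff of dx ∧ dy: 3
  coeff of dx ∧ dz: 2*y
  coeff of dy ∧ dz: 2*x + 1
Step 2: Apply d again to each 2-form coefficient. The only possible 3-form in R^3 is dx ∧ dy ∧ dz, with coefficient
  ∂(coeff of dy∧dz)/∂x - ∂(coeff of dx∧dz)/∂y + ∂(coeff of dx∧dy)/∂z
  = ∂/∂x (2*x + 1) - ∂/∂y (2*y) + ∂/∂z (3).
Each of these terms simplifies to sums of mixed partials that cancel in pairs. The result is 0 (by equality of mixed partials for smooth functions — Schwarz / Clairaut).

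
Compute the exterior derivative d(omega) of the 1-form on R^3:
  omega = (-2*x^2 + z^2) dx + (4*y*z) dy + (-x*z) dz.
d(omega) = (-3*z) dx ∧ dz + (-4*y) dy ∧ dz

For a 1-form omega = sum_i f_i dx_i, the exterior derivative is
  d(omega) = sum_{i < j} (∂f_j/∂x_i - ∂f_i/∂x_j) dx_i ∧ dx_j.
  coefficient of dx ∧ dz: ∂f_3/∂x - ∂f_1/∂z = ∂(-x*z)/∂x - ∂(-2*x^2 + z^2)/∂z = -3*z
  coefficient of dy ∧ dz: ∂f_3/∂y - ∂f_2/∂z = ∂(-x*z)/∂y - ∂(4*y*z)/∂z = -4*y
Assembling: d(omega) = (-3*z) dx ∧ dz + (-4*y) dy ∧ dz.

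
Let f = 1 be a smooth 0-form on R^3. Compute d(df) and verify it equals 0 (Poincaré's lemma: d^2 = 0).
d(df) = 0

Step 1: df = sum_i (∂f/∂x_i) dx_i = (0) dx + (0) dy + (0) dz.
Step 2: Apply d again. Using the 1-form formula, the coefficient of dx ∧ dy in d(df) is ∂^2 f/∂x ∂y - ∂^2 f/∂y ∂x = (0) - (0) = 0 (equality of mixed partials for smooth f).
Similarly for dx ∧ dz and dy ∧ dz — all coefficients vanish. So d(df) = 0.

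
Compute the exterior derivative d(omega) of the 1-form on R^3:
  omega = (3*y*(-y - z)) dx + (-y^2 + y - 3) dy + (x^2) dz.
d(omega) = (6*y + 3*z) dx ∧ dy + (2*x + 3*y) dx ∧ dz

For a 1-form omega = sum_i f_i dx_i, the exterior derivative is
  d(omega) = sum_{i < j} (∂f_j/∂x_i - ∂f_i/∂x_j) dx_i ∧ dx_j.
  coefficient of dx ∧ dy: ∂f_2/∂x - ∂f_1/∂y = ∂(-y^2 + y - 3)/∂x - ∂(3*y*(-y - z))/∂y = 6*y + 3*z
  coefficient of dx ∧ dz: ∂f_3/∂x - ∂f_1/∂z = ∂(x^2)/∂x - ∂(3*y*(-y - z))/∂z = 2*x + 3*y
Assembling: d(omega) = (6*y + 3*z) dx ∧ dy + (2*x + 3*y) dx ∧ dz.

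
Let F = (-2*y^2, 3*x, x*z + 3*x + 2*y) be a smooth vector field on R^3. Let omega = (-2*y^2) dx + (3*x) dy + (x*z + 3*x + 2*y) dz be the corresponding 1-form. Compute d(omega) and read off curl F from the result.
d(omega) = (2) dy ∧ dz + (-z - 3) dz ∧ dx + (4*y + 3) dx ∧ dy; curl F = (2, -z - 3, 4*y + 3)

d omega = sum_{i<j} (∂f_j/∂x_i - ∂f_i/∂x_j) dx_i ∧ dx_j. Under the identification (dy ∧ dz, dz ∧ dx, dx ∧ dy) ↔ (e_x, e_y, e_z), the coefficients are exactly the components of curl F. Compute:
  ∂R/∂y - ∂Q/∂z = (2) - (0) = 2
  ∂P/∂z - ∂R/∂x = (0) - (z + 3) = -z - 3
  ∂Q/∂x - ∂P/∂y = (3) - (-4*y) = 4*y + 3.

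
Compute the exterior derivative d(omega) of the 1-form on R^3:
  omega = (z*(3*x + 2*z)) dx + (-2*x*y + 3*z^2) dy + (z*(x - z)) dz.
d(omega) = (-2*y) dx ∧ dy + (-3*x - 3*z) dx ∧ dz + (-6*z) dy ∧ dz

For a 1-form omega = sum_i f_i dx_i, the exterior derivative is
  d(omega) = sum_{i < j} (∂f_j/∂x_i - ∂f_i/∂x_j) dx_i ∧ dx_j.
  coefficient of dx ∧ dy: ∂f_2/∂x - ∂f_1/∂y = ∂(-2*x*y + 3*z^2)/∂x - ∂(z*(3*x + 2*z))/∂y = -2*y
  coefficient of dx ∧ dz: ∂f_3/∂x - ∂f_1/∂z = ∂(z*(x - z))/∂x - ∂(z*(3*x + 2*z))/∂z = -3*x - 3*z
  coefficient of dy ∧ dz: ∂f_3/∂y - ∂f_2/∂z = ∂(z*(x - z))/∂y - ∂(-2*x*y + 3*z^2)/∂z = -6*z
Assembling: d(omega) = (-2*y) dx ∧ dy + (-3*x - 3*z) dx ∧ dz + (-6*z) dy ∧ dz.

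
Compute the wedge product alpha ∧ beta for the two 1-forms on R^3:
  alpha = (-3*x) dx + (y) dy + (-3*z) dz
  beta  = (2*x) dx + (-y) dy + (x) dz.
alpha ∧ beta = (x*y) dx ∧ dy + (3*x*(-x + 2*z)) dx ∧ dz + (y*(x - 3*z)) dy ∧ dz

Distribute the wedge, using dx_i ∧ dx_j = -dx_j ∧ dx_i and dx_i ∧ dx_i = 0. For each pair (i, j) with i < j, the coefficient of dx_i ∧ dx_j in alpha ∧ beta is (alpha_i * beta_j - alpha_j * beta_i). Collecting: alpha ∧ beta = (x*y) dx ∧ dy + (3*x*(-x + 2*z)) dx ∧ dz + (y*(x - 3*z)) dy ∧ dz.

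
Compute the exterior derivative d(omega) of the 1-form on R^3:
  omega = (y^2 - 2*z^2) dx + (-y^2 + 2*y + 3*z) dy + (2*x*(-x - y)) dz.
d(omega) = (-2*y) dx ∧ dy + (-4*x - 2*y + 4*z) dx ∧ dz + (-2*x - 3) dy ∧ dz

For a 1-form omega = sum_i f_i dx_i, the exterior derivative is
  d(omega) = sum_{i < j} (∂f_j/∂x_i - ∂f_i/∂x_j) dx_i ∧ dx_j.
  coefficient of dx ∧ dy: ∂f_2/∂x - ∂f_1/∂y = ∂(-y^2 + 2*y + 3*z)/∂x - ∂(y^2 - 2*z^2)/∂y = -2*y
  coefficient of dx ∧ dz: ∂f_3/∂x - ∂f_1/∂z = ∂(2*x*(-x - y))/∂x - ∂(y^2 - 2*z^2)/∂z = -4*x - 2*y + 4*z
  coefficient of dy ∧ dz: ∂f_3/∂y - ∂f_2/∂z = ∂(2*x*(-x - y))/∂y - ∂(-y^2 + 2*y + 3*z)/∂z = -2*x - 3
Assembling: d(omega) = (-2*y) dx ∧ dy + (-4*x - 2*y + 4*z) dx ∧ dz + (-2*x - 3) dy ∧ dz.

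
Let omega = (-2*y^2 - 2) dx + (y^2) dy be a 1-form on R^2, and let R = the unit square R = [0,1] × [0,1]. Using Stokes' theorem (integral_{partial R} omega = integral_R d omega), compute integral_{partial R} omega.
integral_(partial R) omega = 2

Stokes: integral_partial_R omega = integral_R d omega with d omega = (∂Q/∂x - ∂P/∂y) dx ∧ dy.
  ∂Q/∂x = 0
  ∂P/∂y = -4*y
  integrand = ∂Q/∂x - ∂P/∂y = 4*y.
Integrating over R: integral_0^1 integral_0^1 (4*y) dx dy = 2.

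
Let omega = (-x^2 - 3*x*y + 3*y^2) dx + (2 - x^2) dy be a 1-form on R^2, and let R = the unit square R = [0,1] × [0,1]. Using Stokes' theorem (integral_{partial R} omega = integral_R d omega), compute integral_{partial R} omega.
integral_(partial R) omega = -5/2

Stokes: integral_partial_R omega = integral_R d omega with d omega = (∂Q/∂x - ∂P/∂y) dx ∧ dy.
  ∂Q/∂x = -2*x
  ∂P/∂y = -3*x + 6*y
  integrand = ∂Q/∂x - ∂P/∂y = x - 6*y.
Integrating over R: integral_0^1 integral_0^1 (x - 6*y) dx dy = -5/2.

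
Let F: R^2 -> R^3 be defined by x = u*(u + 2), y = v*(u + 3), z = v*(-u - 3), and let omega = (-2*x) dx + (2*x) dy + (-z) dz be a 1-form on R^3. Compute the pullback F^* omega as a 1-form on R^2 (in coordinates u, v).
F^* omega = (-4*u^3 + 2*u^2*v - 12*u^2 - u*v^2 + 4*u*v - 8*u - 3*v^2) du + (2*u^3 - u^2*v + 10*u^2 - 6*u*v + 12*u - 9*v) dv

Using F^*(f dg) = (f ∘ F) d(g ∘ F), substitute each coordinate x_i by F_i(u, v) in f_i, and replace dx_i by d F_i = (∂F_i/∂u) du + (∂F_i/∂v) dv.
  For the x component: f_1(F) = 2*u*(-u - 2); d F_1 = (2*u + 2) du + (0) dv
  For the y component: f_2(F) = 2*u*(u + 2); d F_2 = (v) du + (u + 3) dv
  For the z component: f_3(F) = v*(u + 3); d F_3 = (-v) du + (-u - 3) dv
Combining and collecting du, dv coefficients:
  coeff of du: -4*u^3 + 2*u^2*v - 12*u^2 - u*v^2 + 4*u*v - 8*u - 3*v^2
  coeff of dv: 2*u^3 - u^2*v + 10*u^2 - 6*u*v + 12*u - 9*v
F^* omega = (-4*u^3 + 2*u^2*v - 12*u^2 - u*v^2 + 4*u*v - 8*u - 3*v^2) du + (2*u^3 - u^2*v + 10*u^2 - 6*u*v + 12*u - 9*v) dv.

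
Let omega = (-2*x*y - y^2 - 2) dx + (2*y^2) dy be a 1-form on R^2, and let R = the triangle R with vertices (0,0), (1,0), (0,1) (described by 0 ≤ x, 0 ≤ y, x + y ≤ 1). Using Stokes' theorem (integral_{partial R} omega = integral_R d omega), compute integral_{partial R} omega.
integral_(partial R) omega = 2/3

Stokes: integral_partial_R omega = integral_R d omega with d omega = (∂Q/∂x - ∂P/∂y) dx ∧ dy.
  ∂Q/∂x = 0
  ∂P/∂y = -2*x - 2*y
  integrand = ∂Q/∂x - ∂P/∂y = 2*x + 2*y.
Integrating over R: integral_0^1 integral_0^{1-x} (2*x + 2*y) dy dx = 2/3.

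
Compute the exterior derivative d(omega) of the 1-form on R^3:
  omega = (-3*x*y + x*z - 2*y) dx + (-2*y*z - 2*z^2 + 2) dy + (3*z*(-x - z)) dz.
d(omega) = (3*x + 2) dx ∧ dy + (-x - 3*z) dx ∧ dz + (2*y + 4*z) dy ∧ dz

For a 1-form omega = sum_i f_i dx_i, the exterior derivative is
  d(omega) = sum_{i < j} (∂f_j/∂x_i - ∂f_i/∂x_j) dx_i ∧ dx_j.
  coefficient of dx ∧ dy: ∂f_2/∂x - ∂f_1/∂y = ∂(-2*y*z - 2*z^2 + 2)/∂x - ∂(-3*x*y + x*z - 2*y)/∂y = 3*x + 2
  coefficient of dx ∧ dz: ∂f_3/∂x - ∂f_1/∂z = ∂(3*z*(-x - z))/∂x - ∂(-3*x*y + x*z - 2*y)/∂z = -x - 3*z
  coefficient of dy ∧ dz: ∂f_3/∂y - ∂f_2/∂z = ∂(3*z*(-x - z))/∂y - ∂(-2*y*z - 2*z^2 + 2)/∂z = 2*y + 4*z
Assembling: d(omega) = (3*x + 2) dx ∧ dy + (-x - 3*z) dx ∧ dz + (2*y + 4*z) dy ∧ dz.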